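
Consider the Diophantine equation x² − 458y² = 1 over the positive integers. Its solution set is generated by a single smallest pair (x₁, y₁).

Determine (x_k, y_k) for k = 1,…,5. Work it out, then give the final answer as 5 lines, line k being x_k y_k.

d=458: √d = [21; 2,2,42] (ℓ=3, odd), read p_5/q_5
step 0: (21, 1)  from 21·(1,0) + (0,1)
…
step 2: (107, 5)  from 2·(43,2) + (21,1)
…
step 4: (9181, 429)  from 2·(4537,212) + (107,5)
step 5: (22899, 1070)  from 2·(9181,429) + (4537,212)
(x₁, y₁) = (22899, 1070);  22899² − 458·1070² = 1 ✓
(x_2, y_2) = (22899·22899 + 458·1070·1070, 22899·1070 + 1070·22899) = (1048728401, 49003860)
(x_3, y_3) = (22899·1048728401 + 458·1070·49003860, 22899·49003860 + 1070·1048728401) = (48029663286099, 2244278779210)
(x_4, y_4) = (22899·48029663286099 + 458·1070·2244278779210, 22899·2244278779210 + 1070·48029663286099) = (2199662518128033601, 102783479481255720)
(x_5, y_5) = (22899·2199662518128033601 + 458·1070·102783479481255720, 22899·102783479481255720 + 1070·2199662518128033601) = (100740143957198019572499, 4707277791038270685350)

22899 1070
1048728401 49003860
48029663286099 2244278779210
2199662518128033601 102783479481255720
100740143957198019572499 4707277791038270685350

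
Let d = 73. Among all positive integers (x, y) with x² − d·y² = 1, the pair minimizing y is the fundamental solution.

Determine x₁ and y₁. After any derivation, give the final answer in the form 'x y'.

2281249 267000

d=73: √d = [8; 1,1,5,5,1,1,16] (ℓ=7, odd), read p_13/q_13
i=0: a=8 ⇒ p=8, q=1
i=1: a=1 ⇒ p=9, q=1
i=2: a=1 ⇒ p=17, q=2
i=3: a=5 ⇒ p=94, q=11
i=4: a=5 ⇒ p=487, q=57
i=5: a=1 ⇒ p=581, q=68
i=6: a=1 ⇒ p=1068, q=125
i=7: a=16 ⇒ p=17669, q=2068
i=8: a=1 ⇒ p=18737, q=2193
i=9: a=1 ⇒ p=36406, q=4261
i=10: a=5 ⇒ p=200767, q=23498
i=11: a=5 ⇒ p=1040241, q=121751
i=12: a=1 ⇒ p=1241008, q=145249
i=13: a=1 ⇒ p=2281249, q=267000
(x₁, y₁) = (2281249, 267000);  2281249² − 73·267000² = 1 ✓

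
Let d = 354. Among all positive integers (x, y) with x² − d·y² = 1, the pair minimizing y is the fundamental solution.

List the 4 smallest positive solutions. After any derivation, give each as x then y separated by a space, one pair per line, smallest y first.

258065 13716
133195088449 7079239080
68745981000924305 3653807666346684
35481863173873866451201 1885839750824434773840

d=354: √d = [18; 1,4,2,2,18,2,2,4,1,36] (ℓ=10, even), read p_9/q_9
step 0: (18, 1)  from 18·(1,0) + (0,1)
step 1: (19, 1)  from 1·(18,1) + (1,0)
…
step 3: (207, 11)  from 2·(94,5) + (19,1)
…
step 5: (9351, 497)  from 18·(508,27) + (207,11)
step 6: (19210, 1021)  from 2·(9351,497) + (508,27)
step 7: (47771, 2539)  from 2·(19210,1021) + (9351,497)
step 8: (210294, 11177)  from 4·(47771,2539) + (19210,1021)
step 9: (258065, 13716)  from 1·(210294,11177) + (47771,2539)
(x₁, y₁) = (258065, 13716);  258065² − 354·13716² = 1 ✓
k=2:  x_2 = 258065·258065+354·13716·13716 = 133195088449,  y_2 = 258065·13716+13716·258065 = 7079239080
k=3:  x_3 = 258065·133195088449+354·13716·7079239080 = 68745981000924305,  y_3 = 258065·7079239080+13716·133195088449 = 3653807666346684
k=4:  x_4 = 258065·68745981000924305+354·13716·3653807666346684 = 35481863173873866451201,  y_4 = 258065·3653807666346684+13716·68745981000924305 = 1885839750824434773840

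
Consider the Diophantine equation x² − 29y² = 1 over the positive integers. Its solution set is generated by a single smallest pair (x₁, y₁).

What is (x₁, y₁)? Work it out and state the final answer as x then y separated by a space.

√29 → a₀=5, period (2,1,1,2,10); ℓ=5 odd so k=9
a_0=5:  p_0=5·1+0=5,  q_0=5·0+1=1
…
a_2=1:  p_2=1·11+5=16,  q_2=1·2+1=3
a_3=1:  p_3=1·16+11=27,  q_3=1·3+2=5
a_4=2:  p_4=2·27+16=70,  q_4=2·5+3=13
…
a_6=2:  p_6=2·727+70=1524,  q_6=2·135+13=283
a_7=1:  p_7=1·1524+727=2251,  q_7=1·283+135=418
a_8=1:  p_8=1·2251+1524=3775,  q_8=1·418+283=701
a_9=2:  p_9=2·3775+2251=9801,  q_9=2·701+418=1820
(x₁, y₁) = (9801, 1820);  9801² − 29·1820² = 1 ✓

9801 1820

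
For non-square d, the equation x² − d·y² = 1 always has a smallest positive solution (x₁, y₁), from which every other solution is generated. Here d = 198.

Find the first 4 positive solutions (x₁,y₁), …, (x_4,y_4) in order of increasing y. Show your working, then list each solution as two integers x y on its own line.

197 14
77617 5516
30580901 2173290
12048797377 856270744

d=198: √d = [14; 14,28] (ℓ=2, even), read p_1/q_1
k=0  a_k=14  p_k/q_k = 14/1
k=1  a_k=14  p_k/q_k = 197/14
→ (197, 14).  Check: 197²=38809, 198·14²=38808, difference 1.
n=2: (197,14)∘(197,14) = (197·197+198·14·14, 197·14+14·197) = (77617,5516)
n=3: (77617,5516)∘(197,14) = (197·77617+198·14·5516, 197·5516+14·77617) = (30580901,2173290)
n=4: (30580901,2173290)∘(197,14) = (197·30580901+198·14·2173290, 197·2173290+14·30580901) = (12048797377,856270744)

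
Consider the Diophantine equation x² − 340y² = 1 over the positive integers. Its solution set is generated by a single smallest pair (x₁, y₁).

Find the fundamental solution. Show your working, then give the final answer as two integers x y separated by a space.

285769 15498

d=340: √d = [18; 2,3,1,1,1,…,3,2,36] (ℓ=14, even), read p_13/q_13
i=0: a=18 ⇒ p=18, q=1
…
i=2: a=3 ⇒ p=129, q=7
…
i=6: a=1 ⇒ p=756, q=41
…
i=8: a=1 ⇒ p=7265, q=394
…
i=10: a=1 ⇒ p=21039, q=1141
i=11: a=1 ⇒ p=34813, q=1888
i=12: a=3 ⇒ p=125478, q=6805
i=13: a=2 ⇒ p=285769, q=15498
(x₁, y₁) = (285769, 15498);  285769² − 340·15498² = 1 ✓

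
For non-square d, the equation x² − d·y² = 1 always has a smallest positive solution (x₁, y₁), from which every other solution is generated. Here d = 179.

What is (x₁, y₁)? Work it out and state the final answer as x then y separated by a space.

4190210 313191

√179 = [13; 2,1,1,1,3,…,1,2,26, …], period ℓ=14 (even) → k=13
step 0: (13, 1)  from 13·(1,0) + (0,1)
step 1: (27, 2)  from 2·(13,1) + (1,0)
…
step 4: (107, 8)  from 1·(67,5) + (40,3)
step 5: (388, 29)  from 3·(107,8) + (67,5)
step 6: (2047, 153)  from 5·(388,29) + (107,8)
…
step 8: (137042, 10243)  from 5·(26999,2018) + (2047,153)
…
step 11: (1013292, 75737)  from 1·(575167,42990) + (438125,32747)
step 12: (1588459, 118727)  from 1·(1013292,75737) + (575167,42990)
step 13: (4190210, 313191)  from 2·(1588459,118727) + (1013292,75737)
(x₁, y₁) = (4190210, 313191);  4190210² − 179·313191² = 1 ✓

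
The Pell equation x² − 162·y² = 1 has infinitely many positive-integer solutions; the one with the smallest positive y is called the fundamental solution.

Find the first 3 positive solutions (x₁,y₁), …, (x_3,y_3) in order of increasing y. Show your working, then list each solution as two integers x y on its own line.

√162 = [12; 1,2,1,2,12,2,1,2,1,24, …], period ℓ=10 (even) → k=9
step 0: (12, 1)  from 12·(1,0) + (0,1)
step 1: (13, 1)  from 1·(12,1) + (1,0)
step 2: (38, 3)  from 2·(13,1) + (12,1)
step 3: (51, 4)  from 1·(38,3) + (13,1)
step 4: (140, 11)  from 2·(51,4) + (38,3)
…
step 7: (5333, 419)  from 1·(3602,283) + (1731,136)
step 8: (14268, 1121)  from 2·(5333,419) + (3602,283)
step 9: (19601, 1540)  from 1·(14268,1121) + (5333,419)
→ (19601, 1540).  Check: 19601²=384199201, 162·1540²=384199200, difference 1.
(x_2, y_2) = (19601·19601 + 162·1540·1540, 19601·1540 + 1540·19601) = (768398401, 60371080)
(x_3, y_3) = (19601·768398401 + 162·1540·60371080, 19601·60371080 + 1540·768398401) = (30122754096401, 2366667076620)

19601 1540
768398401 60371080
30122754096401 2366667076620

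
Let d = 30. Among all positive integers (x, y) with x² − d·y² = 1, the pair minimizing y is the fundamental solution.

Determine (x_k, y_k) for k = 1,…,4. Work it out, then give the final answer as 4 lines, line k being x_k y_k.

√30 = [5; 2,10, …], period ℓ=2 (even) → k=1
i=0: a=5 ⇒ p=5, q=1
i=1: a=2 ⇒ p=11, q=2
(x₁, y₁) = (11, 2);  11² − 30·2² = 1 ✓
(11+2√30)^2 = 241 + 44√30
(11+2√30)^3 = 5291 + 966√30
(11+2√30)^4 = 116161 + 21208√30

11 2
241 44
5291 966
116161 21208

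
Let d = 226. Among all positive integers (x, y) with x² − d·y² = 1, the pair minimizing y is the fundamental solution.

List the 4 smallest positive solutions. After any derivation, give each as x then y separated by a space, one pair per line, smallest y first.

451 30
406801 27060
366934051 24408090
330974107201 22016070120

√226 = [15; 30, …], period ℓ=1 (odd) → k=1
a_0=15:  p_0=15·1+0=15,  q_0=15·0+1=1
a_1=30:  p_1=30·15+1=451,  q_1=30·1+0=30
→ (451, 30).  Check: 451²=203401, 226·30²=203400, difference 1.
(x_2, y_2) = (451·451 + 226·30·30, 451·30 + 30·451) = (406801, 27060)
(x_3, y_3) = (451·406801 + 226·30·27060, 451·27060 + 30·406801) = (366934051, 24408090)
(x_4, y_4) = (451·366934051 + 226·30·24408090, 451·24408090 + 30·366934051) = (330974107201, 22016070120)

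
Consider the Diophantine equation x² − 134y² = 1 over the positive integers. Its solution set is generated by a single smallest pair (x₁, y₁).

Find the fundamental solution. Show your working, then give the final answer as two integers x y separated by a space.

√134 = [11; 1,1,2,1,3,…,1,1,22, …], period ℓ=14 (even) → k=13
k=0  a_k=11  p_k/q_k = 11/1
k=1  a_k=1  p_k/q_k = 12/1
…
k=5  a_k=3  p_k/q_k = 301/26
…
k=8  a_k=1  p_k/q_k = 4503/389
…
k=10  a_k=1  p_k/q_k = 22133/1912
k=11  a_k=2  p_k/q_k = 61896/5347
k=12  a_k=1  p_k/q_k = 84029/7259
k=13  a_k=1  p_k/q_k = 145925/12606
fundamental: x₁=145925, y₁=12606  (since 21294105625 − 134·158911236 = 1)

145925 12606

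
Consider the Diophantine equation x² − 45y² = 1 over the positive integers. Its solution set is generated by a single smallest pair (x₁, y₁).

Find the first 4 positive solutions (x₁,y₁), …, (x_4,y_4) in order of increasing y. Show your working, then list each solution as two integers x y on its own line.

d=45: √d = [6; 1,2,2,2,1,12] (ℓ=6, even), read p_5/q_5
step 0: (6, 1)  from 6·(1,0) + (0,1)
…
step 2: (20, 3)  from 2·(7,1) + (6,1)
…
step 4: (114, 17)  from 2·(47,7) + (20,3)
step 5: (161, 24)  from 1·(114,17) + (47,7)
→ (161, 24).  Check: 161²=25921, 45·24²=25920, difference 1.
k=2:  x_2 = 161·161+45·24·24 = 51841,  y_2 = 161·24+24·161 = 7728
k=3:  x_3 = 161·51841+45·24·7728 = 16692641,  y_3 = 161·7728+24·51841 = 2488392
k=4:  x_4 = 161·16692641+45·24·2488392 = 5374978561,  y_4 = 161·2488392+24·16692641 = 801254496

161 24
51841 7728
16692641 2488392
5374978561 801254496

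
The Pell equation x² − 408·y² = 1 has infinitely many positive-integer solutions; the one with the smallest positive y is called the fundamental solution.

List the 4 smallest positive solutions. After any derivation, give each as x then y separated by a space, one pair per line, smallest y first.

101 5
20401 1010
4120901 204015
832401601 41210020

[20; 5,40] for √408; ℓ=2 ⇒ convergent index 1
k=0  a_k=20  p_k/q_k = 20/1
k=1  a_k=5  p_k/q_k = 101/5
fundamental: x₁=101, y₁=5  (since 10201 − 408·25 = 1)
(x_2, y_2) = (101·101 + 408·5·5, 101·5 + 5·101) = (20401, 1010)
(x_3, y_3) = (101·20401 + 408·5·1010, 101·1010 + 5·20401) = (4120901, 204015)
(x_4, y_4) = (101·4120901 + 408·5·204015, 101·204015 + 5·4120901) = (832401601, 41210020)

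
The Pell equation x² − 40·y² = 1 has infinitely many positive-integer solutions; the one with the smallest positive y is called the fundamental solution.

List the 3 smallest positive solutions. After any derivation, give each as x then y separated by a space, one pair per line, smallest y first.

[6; 3,12] for √40; ℓ=2 ⇒ convergent index 1
a_0=6:  p_0=6·1+0=6,  q_0=6·0+1=1
a_1=3:  p_1=3·6+1=19,  q_1=3·1+0=3
(x₁, y₁) = (19, 3);  19² − 40·3² = 1 ✓
(19+3√40)^2 = 721 + 114√40
(19+3√40)^3 = 27379 + 4329√40

19 3
721 114
27379 4329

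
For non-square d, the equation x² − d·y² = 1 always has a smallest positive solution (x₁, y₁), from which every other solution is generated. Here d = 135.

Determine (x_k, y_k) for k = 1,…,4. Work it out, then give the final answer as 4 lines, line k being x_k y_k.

244 21
119071 10248
58106404 5001003
28355806081 2440479216

√135 = [11; 1,1,1,1,1,1,1,22, …], period ℓ=8 (even) → k=7
a_0=11:  p_0=11·1+0=11,  q_0=11·0+1=1
…
a_3=1:  p_3=1·23+12=35,  q_3=1·2+1=3
…
a_5=1:  p_5=1·58+35=93,  q_5=1·5+3=8
a_6=1:  p_6=1·93+58=151,  q_6=1·8+5=13
a_7=1:  p_7=1·151+93=244,  q_7=1·13+8=21
fundamental: x₁=244, y₁=21  (since 59536 − 135·441 = 1)
(x_2, y_2) = (244·244 + 135·21·21, 244·21 + 21·244) = (119071, 10248)
(x_3, y_3) = (244·119071 + 135·21·10248, 244·10248 + 21·119071) = (58106404, 5001003)
(x_4, y_4) = (244·58106404 + 135·21·5001003, 244·5001003 + 21·58106404) = (28355806081, 2440479216)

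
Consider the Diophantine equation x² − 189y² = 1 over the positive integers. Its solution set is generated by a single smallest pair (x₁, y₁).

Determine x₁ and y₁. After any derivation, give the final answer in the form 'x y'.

[13; 1,2,1,26] for √189; ℓ=4 ⇒ convergent index 3
k=0  a_k=13  p_k/q_k = 13/1
k=1  a_k=1  p_k/q_k = 14/1
k=2  a_k=2  p_k/q_k = 41/3
k=3  a_k=1  p_k/q_k = 55/4
→ (55, 4).  Check: 55²=3025, 189·4²=3024, difference 1.

55 4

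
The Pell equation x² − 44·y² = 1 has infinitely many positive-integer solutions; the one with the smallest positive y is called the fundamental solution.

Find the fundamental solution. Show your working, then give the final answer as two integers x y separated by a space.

199 30

d=44: √d = [6; 1,1,1,2,1,1,1,12] (ℓ=8, even), read p_7/q_7
k=0  a_k=6  p_k/q_k = 6/1
k=1  a_k=1  p_k/q_k = 7/1
k=2  a_k=1  p_k/q_k = 13/2
k=3  a_k=1  p_k/q_k = 20/3
k=4  a_k=2  p_k/q_k = 53/8
k=5  a_k=1  p_k/q_k = 73/11
k=6  a_k=1  p_k/q_k = 126/19
k=7  a_k=1  p_k/q_k = 199/30
→ (199, 30).  Check: 199²=39601, 44·30²=39600, difference 1.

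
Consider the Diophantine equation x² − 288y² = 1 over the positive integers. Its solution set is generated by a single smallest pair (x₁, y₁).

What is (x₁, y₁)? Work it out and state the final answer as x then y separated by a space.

d=288: √d = [16; 1,32] (ℓ=2, even), read p_1/q_1
a_0=16:  p_0=16·1+0=16,  q_0=16·0+1=1
a_1=1:  p_1=1·16+1=17,  q_1=1·1+0=1
→ (17, 1).  Check: 17²=289, 288·1²=288, difference 1.

17 1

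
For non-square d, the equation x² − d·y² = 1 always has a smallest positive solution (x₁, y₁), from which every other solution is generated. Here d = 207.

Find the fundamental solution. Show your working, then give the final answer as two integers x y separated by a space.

[14; 2,1,1,2,1,1,2,28] for √207; ℓ=8 ⇒ convergent index 7
a_0=14:  p_0=14·1+0=14,  q_0=14·0+1=1
a_1=2:  p_1=2·14+1=29,  q_1=2·1+0=2
a_2=1:  p_2=1·29+14=43,  q_2=1·2+1=3
a_3=1:  p_3=1·43+29=72,  q_3=1·3+2=5
a_4=2:  p_4=2·72+43=187,  q_4=2·5+3=13
a_5=1:  p_5=1·187+72=259,  q_5=1·13+5=18
a_6=1:  p_6=1·259+187=446,  q_6=1·18+13=31
a_7=2:  p_7=2·446+259=1151,  q_7=2·31+18=80
(x₁, y₁) = (1151, 80);  1151² − 207·80² = 1 ✓

1151 80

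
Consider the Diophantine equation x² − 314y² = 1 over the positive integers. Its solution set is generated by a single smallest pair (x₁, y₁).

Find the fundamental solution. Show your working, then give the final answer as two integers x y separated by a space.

√314 → a₀=17, period (1,2,1,1,2,1,34); ℓ=7 odd so k=13
i=0: a=17 ⇒ p=17, q=1
…
i=2: a=2 ⇒ p=53, q=3
…
i=6: a=1 ⇒ p=443, q=25
i=7: a=34 ⇒ p=15381, q=868
i=8: a=1 ⇒ p=15824, q=893
i=9: a=2 ⇒ p=47029, q=2654
i=10: a=1 ⇒ p=62853, q=3547
i=11: a=1 ⇒ p=109882, q=6201
i=12: a=2 ⇒ p=282617, q=15949
i=13: a=1 ⇒ p=392499, q=22150
fundamental: x₁=392499, y₁=22150  (since 154055465001 − 314·490622500 = 1)

392499 22150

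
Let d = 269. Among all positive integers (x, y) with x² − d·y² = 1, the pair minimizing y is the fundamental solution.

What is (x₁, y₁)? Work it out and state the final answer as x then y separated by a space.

[16; 2,2,32] for √269; ℓ=3 ⇒ convergent index 5
k=0  a_k=16  p_k/q_k = 16/1
k=1  a_k=2  p_k/q_k = 33/2
…
k=4  a_k=2  p_k/q_k = 5396/329
k=5  a_k=2  p_k/q_k = 13449/820
→ (13449, 820).  Check: 13449²=180875601, 269·820²=180875600, difference 1.

13449 820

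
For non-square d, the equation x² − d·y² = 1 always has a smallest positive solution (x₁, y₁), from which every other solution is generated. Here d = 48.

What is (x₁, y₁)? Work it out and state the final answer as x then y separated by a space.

7 1

√48 = [6; 1,12, …], period ℓ=2 (even) → k=1
a_0=6:  p_0=6·1+0=6,  q_0=6·0+1=1
a_1=1:  p_1=1·6+1=7,  q_1=1·1+0=1
fundamental: x₁=7, y₁=1  (since 49 − 48·1 = 1)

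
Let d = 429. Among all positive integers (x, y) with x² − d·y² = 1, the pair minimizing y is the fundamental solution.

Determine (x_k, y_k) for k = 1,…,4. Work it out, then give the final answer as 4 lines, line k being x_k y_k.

[20; 1,2,2,9,1,12,1,9,2,2,1,40] for √429; ℓ=12 ⇒ convergent index 11
i=0: a=20 ⇒ p=20, q=1
…
i=7: a=1 ⇒ p=21023, q=1015
…
i=10: a=2 ⇒ p=1085636, q=52415
i=11: a=1 ⇒ p=1524095, q=73584
→ (1524095, 73584).  Check: 1524095²=2322865569025, 429·73584²=2322865569024, difference 1.
(x_2, y_2) = (1524095·1524095 + 429·73584·73584, 1524095·73584 + 73584·1524095) = (4645731138049, 224298012960)
(x_3, y_3) = (1524095·4645731138049 + 429·73584·224298012960, 1524095·224298012960 + 73584·4645731138049) = (14161071197688057215, 683702960124468816)
(x_4, y_4) = (1524095·14161071197688057215 + 429·73584·683702960124468816, 1524095·683702960124468816 + 73584·14161071197688057215) = (43165635614076113391052801, 2084056526021580302230080)

1524095 73584
4645731138049 224298012960
14161071197688057215 683702960124468816
43165635614076113391052801 2084056526021580302230080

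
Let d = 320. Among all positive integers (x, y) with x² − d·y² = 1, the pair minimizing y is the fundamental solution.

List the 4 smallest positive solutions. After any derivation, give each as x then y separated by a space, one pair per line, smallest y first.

161 9
51841 2898
16692641 933147
5374978561 300470436

√320 = [17; 1,7,1,34, …], period ℓ=4 (even) → k=3
a_0=17:  p_0=17·1+0=17,  q_0=17·0+1=1
a_1=1:  p_1=1·17+1=18,  q_1=1·1+0=1
a_2=7:  p_2=7·18+17=143,  q_2=7·1+1=8
a_3=1:  p_3=1·143+18=161,  q_3=1·8+1=9
fundamental: x₁=161, y₁=9  (since 25921 − 320·81 = 1)
n=2: (161,9)∘(161,9) = (161·161+320·9·9, 161·9+9·161) = (51841,2898)
n=3: (51841,2898)∘(161,9) = (161·51841+320·9·2898, 161·2898+9·51841) = (16692641,933147)
n=4: (16692641,933147)∘(161,9) = (161·16692641+320·9·933147, 161·933147+9·16692641) = (5374978561,300470436)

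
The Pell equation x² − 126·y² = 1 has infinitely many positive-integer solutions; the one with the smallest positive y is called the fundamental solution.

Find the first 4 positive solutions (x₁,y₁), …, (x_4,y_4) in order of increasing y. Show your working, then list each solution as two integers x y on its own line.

[11; 4,2,4,22] for √126; ℓ=4 ⇒ convergent index 3
i=0: a=11 ⇒ p=11, q=1
i=1: a=4 ⇒ p=45, q=4
i=2: a=2 ⇒ p=101, q=9
i=3: a=4 ⇒ p=449, q=40
(x₁, y₁) = (449, 40);  449² − 126·40² = 1 ✓
n=2: (449,40)∘(449,40) = (449·449+126·40·40, 449·40+40·449) = (403201,35920)
n=3: (403201,35920)∘(449,40) = (449·403201+126·40·35920, 449·35920+40·403201) = (362074049,32256120)
n=4: (362074049,32256120)∘(449,40) = (449·362074049+126·40·32256120, 449·32256120+40·362074049) = (325142092801,28965959840)

449 40
403201 35920
362074049 32256120
325142092801 28965959840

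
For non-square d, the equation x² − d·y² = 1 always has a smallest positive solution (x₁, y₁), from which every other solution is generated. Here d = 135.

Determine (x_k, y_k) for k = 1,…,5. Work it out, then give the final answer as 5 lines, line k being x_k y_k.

244 21
119071 10248
58106404 5001003
28355806081 2440479216
13837575261124 1190948856405

d=135: √d = [11; 1,1,1,1,1,1,1,22] (ℓ=8, even), read p_7/q_7
step 0: (11, 1)  from 11·(1,0) + (0,1)
step 1: (12, 1)  from 1·(11,1) + (1,0)
…
step 5: (93, 8)  from 1·(58,5) + (35,3)
step 6: (151, 13)  from 1·(93,8) + (58,5)
step 7: (244, 21)  from 1·(151,13) + (93,8)
(x₁, y₁) = (244, 21);  244² − 135·21² = 1 ✓
(x_2, y_2) = (244·244 + 135·21·21, 244·21 + 21·244) = (119071, 10248)
(x_3, y_3) = (244·119071 + 135·21·10248, 244·10248 + 21·119071) = (58106404, 5001003)
(x_4, y_4) = (244·58106404 + 135·21·5001003, 244·5001003 + 21·58106404) = (28355806081, 2440479216)
(x_5, y_5) = (244·28355806081 + 135·21·2440479216, 244·2440479216 + 21·28355806081) = (13837575261124, 1190948856405)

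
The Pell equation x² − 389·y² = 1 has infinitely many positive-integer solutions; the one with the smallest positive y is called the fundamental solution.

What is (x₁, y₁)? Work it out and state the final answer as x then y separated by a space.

[19; 1,2,1,1,1,1,2,1,38] for √389; ℓ=9 ⇒ convergent index 17
i=0: a=19 ⇒ p=19, q=1
i=1: a=1 ⇒ p=20, q=1
i=2: a=2 ⇒ p=59, q=3
i=3: a=1 ⇒ p=79, q=4
i=4: a=1 ⇒ p=138, q=7
…
i=6: a=1 ⇒ p=355, q=18
…
i=8: a=1 ⇒ p=1282, q=65
i=9: a=38 ⇒ p=49643, q=2517
…
i=11: a=2 ⇒ p=151493, q=7681
…
i=16: a=2 ⇒ p=2376809, q=120509
i=17: a=1 ⇒ p=3287049, q=166660
(x₁, y₁) = (3287049, 166660);  3287049² − 389·166660² = 1 ✓

3287049 166660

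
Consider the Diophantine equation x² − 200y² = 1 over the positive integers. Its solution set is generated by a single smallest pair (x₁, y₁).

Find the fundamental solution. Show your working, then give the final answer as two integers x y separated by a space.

√200 = [14; 7,28, …], period ℓ=2 (even) → k=1
k=0  a_k=14  p_k/q_k = 14/1
k=1  a_k=7  p_k/q_k = 99/7
(x₁, y₁) = (99, 7);  99² − 200·7² = 1 ✓

99 7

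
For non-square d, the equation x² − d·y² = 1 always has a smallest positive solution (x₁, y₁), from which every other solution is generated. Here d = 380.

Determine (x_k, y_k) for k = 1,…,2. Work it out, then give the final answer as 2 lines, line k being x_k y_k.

[19; 2,38] for √380; ℓ=2 ⇒ convergent index 1
a_0=19:  p_0=19·1+0=19,  q_0=19·0+1=1
a_1=2:  p_1=2·19+1=39,  q_1=2·1+0=2
→ (39, 2).  Check: 39²=1521, 380·2²=1520, difference 1.
k=2:  x_2 = 39·39+380·2·2 = 3041,  y_2 = 39·2+2·39 = 156

39 2
3041 156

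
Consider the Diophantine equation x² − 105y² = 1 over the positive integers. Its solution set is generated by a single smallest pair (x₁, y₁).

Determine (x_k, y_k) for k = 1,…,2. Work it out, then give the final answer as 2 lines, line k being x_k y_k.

41 4
3361 328

[10; 4,20] for √105; ℓ=2 ⇒ convergent index 1
k=0  a_k=10  p_k/q_k = 10/1
k=1  a_k=4  p_k/q_k = 41/4
→ (41, 4).  Check: 41²=1681, 105·4²=1680, difference 1.
n=2: (41,4)∘(41,4) = (41·41+105·4·4, 41·4+4·41) = (3361,328)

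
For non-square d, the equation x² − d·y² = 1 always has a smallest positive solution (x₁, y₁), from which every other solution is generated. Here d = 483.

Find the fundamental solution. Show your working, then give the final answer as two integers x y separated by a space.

22 1

√483 = [21; 1,42, …], period ℓ=2 (even) → k=1
k=0  a_k=21  p_k/q_k = 21/1
k=1  a_k=1  p_k/q_k = 22/1
→ (22, 1).  Check: 22²=484, 483·1²=483, difference 1.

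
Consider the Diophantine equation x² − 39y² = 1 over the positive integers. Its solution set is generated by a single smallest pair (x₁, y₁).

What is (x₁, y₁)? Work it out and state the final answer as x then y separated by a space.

d=39: √d = [6; 4,12] (ℓ=2, even), read p_1/q_1
a_0=6:  p_0=6·1+0=6,  q_0=6·0+1=1
a_1=4:  p_1=4·6+1=25,  q_1=4·1+0=4
fundamental: x₁=25, y₁=4  (since 625 − 39·16 = 1)

25 4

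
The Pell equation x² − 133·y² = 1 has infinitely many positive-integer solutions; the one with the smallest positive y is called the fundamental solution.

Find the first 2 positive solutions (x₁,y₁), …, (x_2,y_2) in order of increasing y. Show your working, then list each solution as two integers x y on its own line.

d=133: √d = [11; 1,1,7,5,1,…,1,1,22] (ℓ=16, even), read p_15/q_15
i=0: a=11 ⇒ p=11, q=1
…
i=6: a=1 ⇒ p=1949, q=169
i=7: a=1 ⇒ p=3010, q=261
…
i=13: a=7 ⇒ p=1210008, q=104921
i=14: a=1 ⇒ p=1378591, q=119539
i=15: a=1 ⇒ p=2588599, q=224460
(x₁, y₁) = (2588599, 224460);  2588599² − 133·224460² = 1 ✓
n=2: (2588599,224460)∘(2588599,224460) = (2588599·2588599+133·224460·224460, 2588599·224460+224460·2588599) = (13401689565601,1162073863080)

2588599 224460
13401689565601 1162073863080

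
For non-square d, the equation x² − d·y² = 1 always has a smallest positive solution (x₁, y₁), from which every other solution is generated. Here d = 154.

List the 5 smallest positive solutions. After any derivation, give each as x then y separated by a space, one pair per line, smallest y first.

√154 = [12; 2,2,3,1,2,1,3,2,2,24, …], period ℓ=10 (even) → k=9
k=0  a_k=12  p_k/q_k = 12/1
…
k=2  a_k=2  p_k/q_k = 62/5
k=3  a_k=3  p_k/q_k = 211/17
…
k=5  a_k=2  p_k/q_k = 757/61
…
k=7  a_k=3  p_k/q_k = 3847/310
k=8  a_k=2  p_k/q_k = 8724/703
k=9  a_k=2  p_k/q_k = 21295/1716
fundamental: x₁=21295, y₁=1716  (since 453477025 − 154·2944656 = 1)
k=2:  x_2 = 21295·21295+154·1716·1716 = 906954049,  y_2 = 21295·1716+1716·21295 = 73084440
k=3:  x_3 = 21295·906954049+154·1716·73084440 = 38627172925615,  y_3 = 21295·73084440+1716·906954049 = 3112666297884
k=4:  x_4 = 21295·38627172925615+154·1716·3112666297884 = 1645131293994988801,  y_4 = 21295·3112666297884+1716·38627172925615 = 132568457553795120
k=5:  x_5 = 21295·1645131293994988801+154·1716·132568457553795120 = 70066141772619400108975,  y_5 = 21295·132568457553795120+1716·1645131293994988801 = 5646090604103467862916

21295 1716
906954049 73084440
38627172925615 3112666297884
1645131293994988801 132568457553795120
70066141772619400108975 5646090604103467862916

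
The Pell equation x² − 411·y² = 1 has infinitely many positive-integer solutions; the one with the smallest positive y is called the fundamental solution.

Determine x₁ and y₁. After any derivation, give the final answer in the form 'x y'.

49730 2453

√411 → a₀=20, period (3,1,1,1,19,1,1,1,3,40); ℓ=10 even so k=9
k=0  a_k=20  p_k/q_k = 20/1
k=1  a_k=3  p_k/q_k = 61/3
k=2  a_k=1  p_k/q_k = 81/4
…
k=4  a_k=1  p_k/q_k = 223/11
k=5  a_k=19  p_k/q_k = 4379/216
k=6  a_k=1  p_k/q_k = 4602/227
k=7  a_k=1  p_k/q_k = 8981/443
k=8  a_k=1  p_k/q_k = 13583/670
k=9  a_k=3  p_k/q_k = 49730/2453
(x₁, y₁) = (49730, 2453);  49730² − 411·2453² = 1 ✓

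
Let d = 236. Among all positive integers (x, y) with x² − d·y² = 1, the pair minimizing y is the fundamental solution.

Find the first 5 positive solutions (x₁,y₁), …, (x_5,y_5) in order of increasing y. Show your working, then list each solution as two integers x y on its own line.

561799 36570
631236232801 41089978860
709255768702176199 46168618067101710
796918363201596536611201 51874966922918257173720
895415879055878209574570044999 58286609084610939305810342850

√236 = [15; 2,1,3,5,1,6,1,5,3,1,2,30, …], period ℓ=12 (even) → k=11
step 0: (15, 1)  from 15·(1,0) + (0,1)
step 1: (31, 2)  from 2·(15,1) + (1,0)
step 2: (46, 3)  from 1·(31,2) + (15,1)
…
step 5: (1060, 69)  from 1·(891,58) + (169,11)
step 6: (7251, 472)  from 6·(1060,69) + (891,58)
…
step 9: (154729, 10072)  from 3·(48806,3177) + (8311,541)
step 10: (203535, 13249)  from 1·(154729,10072) + (48806,3177)
step 11: (561799, 36570)  from 2·(203535,13249) + (154729,10072)
(x₁, y₁) = (561799, 36570);  561799² − 236·36570² = 1 ✓
(561799+36570√236)^2 = 631236232801 + 41089978860√236
(561799+36570√236)^3 = 709255768702176199 + 46168618067101710√236
(561799+36570√236)^4 = 796918363201596536611201 + 51874966922918257173720√236
(561799+36570√236)^5 = 895415879055878209574570044999 + 58286609084610939305810342850√236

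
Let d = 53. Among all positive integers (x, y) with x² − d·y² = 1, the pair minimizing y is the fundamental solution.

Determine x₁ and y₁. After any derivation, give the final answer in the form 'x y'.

d=53: √d = [7; 3,1,1,3,14] (ℓ=5, odd), read p_9/q_9
i=0: a=7 ⇒ p=7, q=1
i=1: a=3 ⇒ p=22, q=3
i=2: a=1 ⇒ p=29, q=4
…
i=6: a=3 ⇒ p=7979, q=1096
i=7: a=1 ⇒ p=10578, q=1453
i=8: a=1 ⇒ p=18557, q=2549
i=9: a=3 ⇒ p=66249, q=9100
fundamental: x₁=66249, y₁=9100  (since 4388930001 − 53·82810000 = 1)

66249 9100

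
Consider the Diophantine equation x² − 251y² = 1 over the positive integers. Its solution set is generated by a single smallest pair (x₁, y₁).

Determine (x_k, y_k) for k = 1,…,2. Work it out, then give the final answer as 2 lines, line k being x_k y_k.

√251 → a₀=15, period (1,5,2,1,2,…,5,1,30); ℓ=14 even so k=13
a_0=15:  p_0=15·1+0=15,  q_0=15·0+1=1
…
a_3=2:  p_3=2·95+16=206,  q_3=2·6+1=13
a_4=1:  p_4=1·206+95=301,  q_4=1·13+6=19
a_5=2:  p_5=2·301+206=808,  q_5=2·19+13=51
a_6=2:  p_6=2·808+301=1917,  q_6=2·51+19=121
a_7=15:  p_7=15·1917+808=29563,  q_7=15·121+51=1866
a_8=2:  p_8=2·29563+1917=61043,  q_8=2·1866+121=3853
a_9=2:  p_9=2·61043+29563=151649,  q_9=2·3853+1866=9572
a_10=1:  p_10=1·151649+61043=212692,  q_10=1·9572+3853=13425
a_11=2:  p_11=2·212692+151649=577033,  q_11=2·13425+9572=36422
a_12=5:  p_12=5·577033+212692=3097857,  q_12=5·36422+13425=195535
a_13=1:  p_13=1·3097857+577033=3674890,  q_13=1·195535+36422=231957
→ (3674890, 231957).  Check: 3674890²=13504816512100, 251·231957²=13504816512099, difference 1.
(3674890+231957√251)^2 = 27009633024199 + 1704832919460√251

3674890 231957
27009633024199 1704832919460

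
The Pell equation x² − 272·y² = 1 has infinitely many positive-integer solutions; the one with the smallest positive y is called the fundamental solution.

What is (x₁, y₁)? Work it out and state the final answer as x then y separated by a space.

33 2

[16; 2,32] for √272; ℓ=2 ⇒ convergent index 1
step 0: (16, 1)  from 16·(1,0) + (0,1)
step 1: (33, 2)  from 2·(16,1) + (1,0)
→ (33, 2).  Check: 33²=1089, 272·2²=1088, difference 1.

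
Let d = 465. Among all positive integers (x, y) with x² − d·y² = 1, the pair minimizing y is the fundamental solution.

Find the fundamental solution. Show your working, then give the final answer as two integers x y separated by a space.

√465 → a₀=21, period (1,1,3,2,2,2,3,1,1,42); ℓ=10 even so k=9
a_0=21:  p_0=21·1+0=21,  q_0=21·0+1=1
a_1=1:  p_1=1·21+1=22,  q_1=1·1+0=1
a_2=1:  p_2=1·22+21=43,  q_2=1·1+1=2
…
a_5=2:  p_5=2·345+151=841,  q_5=2·16+7=39
a_6=2:  p_6=2·841+345=2027,  q_6=2·39+16=94
…
a_8=1:  p_8=1·6922+2027=8949,  q_8=1·321+94=415
a_9=1:  p_9=1·8949+6922=15871,  q_9=1·415+321=736
(x₁, y₁) = (15871, 736);  15871² − 465·736² = 1 ✓

15871 736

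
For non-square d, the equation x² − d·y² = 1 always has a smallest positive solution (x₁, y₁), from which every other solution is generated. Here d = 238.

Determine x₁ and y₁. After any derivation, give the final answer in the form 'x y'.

11663 756

[15; 2,2,1,14,1,2,2,30] for √238; ℓ=8 ⇒ convergent index 7
a_0=15:  p_0=15·1+0=15,  q_0=15·0+1=1
…
a_6=2:  p_6=2·1697+1589=4983,  q_6=2·110+103=323
a_7=2:  p_7=2·4983+1697=11663,  q_7=2·323+110=756
→ (11663, 756).  Check: 11663²=136025569, 238·756²=136025568, difference 1.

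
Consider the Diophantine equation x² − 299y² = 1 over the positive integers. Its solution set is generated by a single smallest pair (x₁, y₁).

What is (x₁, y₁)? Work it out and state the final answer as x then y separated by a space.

√299 → a₀=17, period (3,2,3,34); ℓ=4 even so k=3
k=0  a_k=17  p_k/q_k = 17/1
…
k=2  a_k=2  p_k/q_k = 121/7
k=3  a_k=3  p_k/q_k = 415/24
→ (415, 24).  Check: 415²=172225, 299·24²=172224, difference 1.

415 24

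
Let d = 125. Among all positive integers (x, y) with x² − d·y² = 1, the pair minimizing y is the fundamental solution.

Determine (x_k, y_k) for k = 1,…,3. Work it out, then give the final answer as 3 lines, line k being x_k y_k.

930249 83204
1730726404001 154800875592
3220013013190122249 288006719437081612

√125 = [11; 5,1,1,5,22, …], period ℓ=5 (odd) → k=9
a_0=11:  p_0=11·1+0=11,  q_0=11·0+1=1
…
a_2=1:  p_2=1·56+11=67,  q_2=1·5+1=6
…
a_7=1:  p_7=1·76317+15127=91444,  q_7=1·6826+1353=8179
a_8=1:  p_8=1·91444+76317=167761,  q_8=1·8179+6826=15005
a_9=5:  p_9=5·167761+91444=930249,  q_9=5·15005+8179=83204
(x₁, y₁) = (930249, 83204);  930249² − 125·83204² = 1 ✓
(930249+83204√125)^2 = 1730726404001 + 154800875592√125
(930249+83204√125)^3 = 3220013013190122249 + 288006719437081612√125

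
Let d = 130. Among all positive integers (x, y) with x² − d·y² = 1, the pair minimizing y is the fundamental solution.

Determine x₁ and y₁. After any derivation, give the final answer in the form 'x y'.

6499 570

[11; 2,2,22] for √130; ℓ=3 ⇒ convergent index 5
a_0=11:  p_0=11·1+0=11,  q_0=11·0+1=1
…
a_4=2:  p_4=2·1277+57=2611,  q_4=2·112+5=229
a_5=2:  p_5=2·2611+1277=6499,  q_5=2·229+112=570
(x₁, y₁) = (6499, 570);  6499² − 130·570² = 1 ✓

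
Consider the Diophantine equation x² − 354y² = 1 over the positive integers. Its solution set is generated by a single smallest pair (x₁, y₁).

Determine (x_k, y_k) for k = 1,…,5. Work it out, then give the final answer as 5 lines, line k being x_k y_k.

√354 → a₀=18, period (1,4,2,2,18,2,2,4,1,36); ℓ=10 even so k=9
i=0: a=18 ⇒ p=18, q=1
i=1: a=1 ⇒ p=19, q=1
i=2: a=4 ⇒ p=94, q=5
…
i=4: a=2 ⇒ p=508, q=27
…
i=8: a=4 ⇒ p=210294, q=11177
i=9: a=1 ⇒ p=258065, q=13716
(x₁, y₁) = (258065, 13716);  258065² − 354·13716² = 1 ✓
n=2: (258065,13716)∘(258065,13716) = (258065·258065+354·13716·13716, 258065·13716+13716·258065) = (133195088449,7079239080)
n=3: (133195088449,7079239080)∘(258065,13716) = (258065·133195088449+354·13716·7079239080, 258065·7079239080+13716·133195088449) = (68745981000924305,3653807666346684)
n=4: (68745981000924305,3653807666346684)∘(258065,13716) = (258065·68745981000924305+354·13716·3653807666346684, 258065·3653807666346684+13716·68745981000924305) = (35481863173873866451201,1885839750824434773840)
n=5: (35481863173873866451201,1885839750824434773840)∘(258065,13716) = (258065·35481863173873866451201+354·13716·1885839750824434773840, 258065·1885839750824434773840+13716·35481863173873866451201) = (18313254039862772710457447825,973338470589361712155692516)

258065 13716
133195088449 7079239080
68745981000924305 3653807666346684
35481863173873866451201 1885839750824434773840
18313254039862772710457447825 973338470589361712155692516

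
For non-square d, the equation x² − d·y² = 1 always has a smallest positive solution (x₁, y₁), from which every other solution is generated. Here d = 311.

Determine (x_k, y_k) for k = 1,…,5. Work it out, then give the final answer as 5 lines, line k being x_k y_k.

d=311: √d = [17; 1,1,1,2,1,…,1,1,34] (ℓ=16, even), read p_15/q_15
step 0: (17, 1)  from 17·(1,0) + (0,1)
step 1: (18, 1)  from 1·(17,1) + (1,0)
step 2: (35, 2)  from 1·(18,1) + (17,1)
step 3: (53, 3)  from 1·(35,2) + (18,1)
…
step 5: (194, 11)  from 1·(141,8) + (53,3)
step 6: (1305, 74)  from 6·(194,11) + (141,8)
…
step 9: (217583, 12338)  from 3·(71158,4035) + (4109,233)
step 10: (1376656, 78063)  from 6·(217583,12338) + (71158,4035)
step 11: (1594239, 90401)  from 1·(1376656,78063) + (217583,12338)
step 12: (4565134, 258865)  from 2·(1594239,90401) + (1376656,78063)
step 13: (6159373, 349266)  from 1·(4565134,258865) + (1594239,90401)
step 14: (10724507, 608131)  from 1·(6159373,349266) + (4565134,258865)
step 15: (16883880, 957397)  from 1·(10724507,608131) + (6159373,349266)
fundamental: x₁=16883880, y₁=957397  (since 285065403854400 − 311·916609015609 = 1)
k=2:  x_2 = 16883880·16883880+311·957397·957397 = 570130807708799,  y_2 = 16883880·957397+957397·16883880 = 32329152120720
k=3:  x_3 = 16883880·570130807708799+311·957397·32329152120720 = 19252040283316857636360,  y_3 = 16883880·32329152120720+957397·570130807708799 = 1091683049815963029803
k=4:  x_4 = 16883880·19252040283316857636360+311·957397·1091683049815963029803 = 650098275797375082487964044801,  y_4 = 16883880·1091683049815963029803+957397·19252040283316857636360 = 36863691222253451430108430560
k=5:  x_5 = 16883880·650098275797375082487964044801+311·957397·36863691222253451430108430560 = 21952362553539551163393489436611779400,  y_5 = 16883880·36863691222253451430108430560+957397·650098275797375082487964044801 = 1244804277907160115380508441163715797

16883880 957397
570130807708799 32329152120720
19252040283316857636360 1091683049815963029803
650098275797375082487964044801 36863691222253451430108430560
21952362553539551163393489436611779400 1244804277907160115380508441163715797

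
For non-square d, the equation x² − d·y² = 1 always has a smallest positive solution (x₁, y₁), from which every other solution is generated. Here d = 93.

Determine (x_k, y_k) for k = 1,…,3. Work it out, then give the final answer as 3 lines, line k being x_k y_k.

√93 = [9; 1,1,1,4,6,4,1,1,1,18, …], period ℓ=10 (even) → k=9
k=0  a_k=9  p_k/q_k = 9/1
k=1  a_k=1  p_k/q_k = 10/1
…
k=3  a_k=1  p_k/q_k = 29/3
…
k=7  a_k=1  p_k/q_k = 4330/449
k=8  a_k=1  p_k/q_k = 7821/811
k=9  a_k=1  p_k/q_k = 12151/1260
fundamental: x₁=12151, y₁=1260  (since 147646801 − 93·1587600 = 1)
k=2:  x_2 = 12151·12151+93·1260·1260 = 295293601,  y_2 = 12151·1260+1260·12151 = 30620520
k=3:  x_3 = 12151·295293601+93·1260·30620520 = 7176225079351,  y_3 = 12151·30620520+1260·295293601 = 744139875780

12151 1260
295293601 30620520
7176225079351 744139875780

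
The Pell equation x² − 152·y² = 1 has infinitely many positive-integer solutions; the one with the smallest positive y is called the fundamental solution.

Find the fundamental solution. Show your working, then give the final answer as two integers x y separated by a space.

37 3

√152 → a₀=12, period (3,24); ℓ=2 even so k=1
step 0: (12, 1)  from 12·(1,0) + (0,1)
step 1: (37, 3)  from 3·(12,1) + (1,0)
(x₁, y₁) = (37, 3);  37² − 152·3² = 1 ✓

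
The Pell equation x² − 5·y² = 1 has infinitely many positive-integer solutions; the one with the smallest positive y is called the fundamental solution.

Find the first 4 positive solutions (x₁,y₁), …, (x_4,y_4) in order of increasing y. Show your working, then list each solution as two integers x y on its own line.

√5 = [2; 4, …], period ℓ=1 (odd) → k=1
i=0: a=2 ⇒ p=2, q=1
i=1: a=4 ⇒ p=9, q=4
fundamental: x₁=9, y₁=4  (since 81 − 5·16 = 1)
(x_2, y_2) = (9·9 + 5·4·4, 9·4 + 4·9) = (161, 72)
(x_3, y_3) = (9·161 + 5·4·72, 9·72 + 4·161) = (2889, 1292)
(x_4, y_4) = (9·2889 + 5·4·1292, 9·1292 + 4·2889) = (51841, 23184)

9 4
161 72
2889 1292
51841 23184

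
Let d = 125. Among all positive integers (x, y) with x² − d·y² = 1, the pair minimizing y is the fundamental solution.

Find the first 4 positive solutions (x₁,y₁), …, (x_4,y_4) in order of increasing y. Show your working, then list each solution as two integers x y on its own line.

930249 83204
1730726404001 154800875592
3220013013190122249 288006719437081612
5990827771012465337616001 535835925499096664087184

√125 → a₀=11, period (5,1,1,5,22); ℓ=5 odd so k=9
step 0: (11, 1)  from 11·(1,0) + (0,1)
…
step 3: (123, 11)  from 1·(67,6) + (56,5)
step 4: (682, 61)  from 5·(123,11) + (67,6)
step 5: (15127, 1353)  from 22·(682,61) + (123,11)
step 6: (76317, 6826)  from 5·(15127,1353) + (682,61)
step 7: (91444, 8179)  from 1·(76317,6826) + (15127,1353)
step 8: (167761, 15005)  from 1·(91444,8179) + (76317,6826)
step 9: (930249, 83204)  from 5·(167761,15005) + (91444,8179)
fundamental: x₁=930249, y₁=83204  (since 865363202001 − 125·6922905616 = 1)
(930249+83204√125)^2 = 1730726404001 + 154800875592√125
(930249+83204√125)^3 = 3220013013190122249 + 288006719437081612√125
(930249+83204√125)^4 = 5990827771012465337616001 + 535835925499096664087184√125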